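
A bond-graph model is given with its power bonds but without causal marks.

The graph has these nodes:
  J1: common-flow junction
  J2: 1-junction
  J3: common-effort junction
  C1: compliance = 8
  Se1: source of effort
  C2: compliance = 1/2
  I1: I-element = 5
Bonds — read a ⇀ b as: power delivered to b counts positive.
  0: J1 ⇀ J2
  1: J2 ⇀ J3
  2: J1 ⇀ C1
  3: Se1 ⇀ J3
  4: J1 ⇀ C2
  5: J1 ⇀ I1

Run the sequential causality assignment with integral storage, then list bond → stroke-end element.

β0 stroke at J1
β1 stroke at J2
β2 stroke at J1
β3 stroke at J3
β4 stroke at J1
β5 stroke at I1

b3 →J3  (Se1: effort source, stroke at far end)
b1 →J2  (J3 effort already set via bond 3)
b0 →J1  (J2: last free bond brings flow in)
b2 →J1  (prefer integral on C1)
b4 →J1  (C2: C, integral causality)
b5 →I1  (J1 needs exactly one f-in)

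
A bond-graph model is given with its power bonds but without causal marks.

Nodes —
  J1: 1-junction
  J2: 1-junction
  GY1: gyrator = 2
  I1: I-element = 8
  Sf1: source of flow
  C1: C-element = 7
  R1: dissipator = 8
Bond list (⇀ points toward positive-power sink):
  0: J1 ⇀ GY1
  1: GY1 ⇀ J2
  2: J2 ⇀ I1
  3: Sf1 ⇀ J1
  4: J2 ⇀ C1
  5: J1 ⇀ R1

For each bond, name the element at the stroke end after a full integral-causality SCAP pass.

bond 0 stroke→J1
bond 1 stroke→J2
bond 2 stroke→I1
bond 3 stroke→Sf1
bond 4 stroke→J2
bond 5 stroke→J1

#3 stroke→Sf1  (Sf1: flow source, stroke at near end)
#0 stroke→J1  (common-f at J1 fixed by 3)
#5 stroke→J1  (J1 flow already set via bond 3)
#1 stroke→J2  (GY1: gyrator matches bond 0)
#2 stroke→I1  (I1 integral (f out))
#4 stroke→J2  (common-f at J2 fixed by 2)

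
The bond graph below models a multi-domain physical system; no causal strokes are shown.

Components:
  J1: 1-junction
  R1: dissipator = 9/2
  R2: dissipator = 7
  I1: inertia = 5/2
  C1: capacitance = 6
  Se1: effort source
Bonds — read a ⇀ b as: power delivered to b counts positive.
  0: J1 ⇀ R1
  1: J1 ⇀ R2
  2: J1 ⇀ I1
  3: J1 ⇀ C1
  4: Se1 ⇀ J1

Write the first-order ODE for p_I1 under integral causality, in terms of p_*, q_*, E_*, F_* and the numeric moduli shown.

β4 →J1  (Se1 (Se) sets effort on bond)
β2 →I1  (I1: I, integral causality)
β0 →J1  (J1: bond 2 brought flow, rest push out)
β1 →J1  (common-f at J1 fixed by 2)
β3 →J1  (J1 flow already set via bond 2)

dp_I1/dt = E_Se1 - 23*p_I1/5 - q_C1/6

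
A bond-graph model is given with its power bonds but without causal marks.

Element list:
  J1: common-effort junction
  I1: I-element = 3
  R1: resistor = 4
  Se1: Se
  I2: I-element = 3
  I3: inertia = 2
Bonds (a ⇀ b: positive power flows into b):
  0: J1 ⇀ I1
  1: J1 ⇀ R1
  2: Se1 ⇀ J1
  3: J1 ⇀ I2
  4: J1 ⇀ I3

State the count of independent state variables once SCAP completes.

#2 stroke→J1  (source Se1 imposes e)
#0 stroke→I1  (0-jn J1 has e-setter on 2)
#1 stroke→R1  (J1: bond 2 brought effort, rest push out)
#3 stroke→I2  (0-jn J1 has e-setter on 2)
#4 stroke→I3  (0-jn J1 has e-setter on 2)

3  (I1, I2, I3 all integral)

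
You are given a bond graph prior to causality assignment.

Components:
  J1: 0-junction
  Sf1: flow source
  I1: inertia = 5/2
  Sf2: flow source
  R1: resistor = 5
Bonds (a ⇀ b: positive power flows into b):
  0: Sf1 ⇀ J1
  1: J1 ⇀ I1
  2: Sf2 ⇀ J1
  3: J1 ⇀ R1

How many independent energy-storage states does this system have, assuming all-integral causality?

bond 0 →Sf1  (Sf1 fixes flow; stroke at Sf1)
bond 2 →Sf2  (Sf2 (Sf) sets flow on bond)
bond 1 →I1  (I1 outputs flow p/I1)
bond 3 →J1  (J1 needs exactly one e-in)

1  (I1 all integral)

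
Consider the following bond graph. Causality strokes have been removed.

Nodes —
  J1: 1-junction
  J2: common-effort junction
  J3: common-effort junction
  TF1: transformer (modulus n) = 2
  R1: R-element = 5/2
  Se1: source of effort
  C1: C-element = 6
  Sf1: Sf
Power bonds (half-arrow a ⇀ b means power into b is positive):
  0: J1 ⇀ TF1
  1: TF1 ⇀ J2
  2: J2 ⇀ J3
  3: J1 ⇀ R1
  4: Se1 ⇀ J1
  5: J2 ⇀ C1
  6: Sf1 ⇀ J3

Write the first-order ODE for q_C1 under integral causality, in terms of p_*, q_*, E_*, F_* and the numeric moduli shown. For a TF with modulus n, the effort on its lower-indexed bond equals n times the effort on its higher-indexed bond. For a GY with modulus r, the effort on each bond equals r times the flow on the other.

dq_C1/dt = 4*E_Se1/5 + F_Sf1 - 4*q_C1/15

β4 →J1  (Se1 fixes effort; stroke away)
β6 →Sf1  (source Sf1 imposes f)
β2 →J3  (J3: last free bond brings effort in)
β5 →J2  (prefer integral on C1)
β1 →TF1  (common-e at J2 fixed by 5)
β0 →J1  (TF TF1: opposite of bond 1)
β3 →R1  (J1 needs exactly one f-in)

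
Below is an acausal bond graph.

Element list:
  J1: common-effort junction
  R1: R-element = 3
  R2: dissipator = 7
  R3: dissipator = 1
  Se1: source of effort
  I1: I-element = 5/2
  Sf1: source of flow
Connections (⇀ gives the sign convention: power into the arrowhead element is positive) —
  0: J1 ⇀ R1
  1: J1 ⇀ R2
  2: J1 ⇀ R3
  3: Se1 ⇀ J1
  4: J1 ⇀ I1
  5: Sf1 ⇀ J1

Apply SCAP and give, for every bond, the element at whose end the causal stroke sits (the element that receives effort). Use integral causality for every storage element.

#3 →J1  (Se1 fixes effort; stroke away)
#5 →Sf1  (Sf1: flow source, stroke at near end)
#0 →R1  (common-e at J1 fixed by 3)
#1 →R2  (J1: bond 3 brought effort, rest push out)
#2 →R3  (J1: bond 3 brought effort, rest push out)
#4 →I1  (J1 effort already set via bond 3)

b0 →R1
b1 →R2
b2 →R3
b3 →J1
b4 →I1
b5 →Sf1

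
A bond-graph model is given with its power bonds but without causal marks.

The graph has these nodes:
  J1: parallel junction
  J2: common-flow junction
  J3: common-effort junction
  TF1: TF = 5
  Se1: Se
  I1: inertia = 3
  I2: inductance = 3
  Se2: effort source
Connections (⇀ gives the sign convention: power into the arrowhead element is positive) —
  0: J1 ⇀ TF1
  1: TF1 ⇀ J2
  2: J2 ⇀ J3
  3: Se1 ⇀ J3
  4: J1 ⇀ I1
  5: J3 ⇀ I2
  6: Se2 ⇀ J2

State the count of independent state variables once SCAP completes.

2  (I1, I2 all integral)

bond 3 stroke→J3  (Se1 (Se) sets effort on bond)
bond 6 stroke→J2  (Se2 (Se) sets effort on bond)
bond 2 stroke→J2  (J3 effort already set via bond 3)
bond 5 stroke→I2  (J3: bond 3 brought effort, rest push out)
bond 1 stroke→TF1  (closing 1-jn rule on J2)
bond 0 stroke→J1  (through TF1, causality passes straight; one stroke at TF1)
bond 4 stroke→I1  (common-e at J1 fixed by 0)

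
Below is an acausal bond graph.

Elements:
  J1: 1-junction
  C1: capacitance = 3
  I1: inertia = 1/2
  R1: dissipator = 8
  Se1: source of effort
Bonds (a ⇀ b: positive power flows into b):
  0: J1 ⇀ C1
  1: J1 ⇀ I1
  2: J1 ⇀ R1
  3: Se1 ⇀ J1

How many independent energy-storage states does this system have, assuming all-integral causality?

2  (C1, I1 all integral)

bond 3 stroke at J1  (Se1 (Se) sets effort on bond)
bond 0 stroke at J1  (C1: C, integral causality)
bond 1 stroke at I1  (I1: I, integral causality)
bond 2 stroke at J1  (J1: bond 1 brought flow, rest push out)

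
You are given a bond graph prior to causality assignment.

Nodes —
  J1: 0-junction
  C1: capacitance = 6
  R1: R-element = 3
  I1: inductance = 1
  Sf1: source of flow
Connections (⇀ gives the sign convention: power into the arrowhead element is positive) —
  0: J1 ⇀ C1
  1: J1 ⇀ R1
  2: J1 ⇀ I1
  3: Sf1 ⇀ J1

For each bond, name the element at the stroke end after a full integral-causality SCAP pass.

bond 0 stroke at J1
bond 1 stroke at R1
bond 2 stroke at I1
bond 3 stroke at Sf1

#3 stroke→Sf1  (Sf1 fixes flow; stroke at Sf1)
#0 stroke→J1  (C1 integral (e out))
#1 stroke→R1  (J1 effort already set via bond 0)
#2 stroke→I1  (J1 effort already set via bond 0)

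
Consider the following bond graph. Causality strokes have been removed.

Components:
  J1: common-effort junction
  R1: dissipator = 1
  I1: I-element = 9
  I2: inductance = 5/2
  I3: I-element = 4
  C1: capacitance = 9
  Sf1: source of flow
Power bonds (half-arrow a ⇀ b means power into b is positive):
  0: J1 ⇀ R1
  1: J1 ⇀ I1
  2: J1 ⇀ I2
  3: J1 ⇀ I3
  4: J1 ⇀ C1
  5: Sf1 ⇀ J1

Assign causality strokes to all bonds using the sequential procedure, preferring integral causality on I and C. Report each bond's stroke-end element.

b5 stroke at Sf1  (source Sf1 imposes f)
b1 stroke at I1  (I1 integral (f out))
b2 stroke at I2  (prefer integral on I2)
b3 stroke at I3  (I3 integral (f out))
b4 stroke at J1  (C1: C, integral causality)
b0 stroke at R1  (common-e at J1 fixed by 4)

b0 |R1
b1 |I1
b2 |I2
b3 |I3
b4 |J1
b5 |Sf1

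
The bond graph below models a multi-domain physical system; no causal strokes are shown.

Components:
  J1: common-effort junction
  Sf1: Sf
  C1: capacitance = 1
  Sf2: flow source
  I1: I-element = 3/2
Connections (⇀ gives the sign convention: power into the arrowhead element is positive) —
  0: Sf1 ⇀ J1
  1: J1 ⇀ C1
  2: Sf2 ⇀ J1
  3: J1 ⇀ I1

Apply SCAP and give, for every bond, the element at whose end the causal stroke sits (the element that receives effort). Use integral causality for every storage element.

b0 |Sf1
b1 |J1
b2 |Sf2
b3 |I1

b0 stroke→Sf1  (source Sf1 imposes f)
b2 stroke→Sf2  (Sf2 fixes flow; stroke at Sf2)
b1 stroke→J1  (C1 integral (e out))
b3 stroke→I1  (common-e at J1 fixed by 1)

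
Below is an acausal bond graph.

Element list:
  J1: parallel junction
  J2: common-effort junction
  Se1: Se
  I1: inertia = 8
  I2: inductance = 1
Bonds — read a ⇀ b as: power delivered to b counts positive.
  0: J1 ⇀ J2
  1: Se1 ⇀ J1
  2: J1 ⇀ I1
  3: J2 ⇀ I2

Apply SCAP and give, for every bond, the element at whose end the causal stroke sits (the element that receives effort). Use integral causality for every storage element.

bond 0 stroke at J2
bond 1 stroke at J1
bond 2 stroke at I1
bond 3 stroke at I2

β1 →J1  (Se1: effort source, stroke at far end)
β0 →J2  (0-jn J1 has e-setter on 1)
β2 →I1  (0-jn J1 has e-setter on 1)
β3 →I2  (J2: bond 0 brought effort, rest push out)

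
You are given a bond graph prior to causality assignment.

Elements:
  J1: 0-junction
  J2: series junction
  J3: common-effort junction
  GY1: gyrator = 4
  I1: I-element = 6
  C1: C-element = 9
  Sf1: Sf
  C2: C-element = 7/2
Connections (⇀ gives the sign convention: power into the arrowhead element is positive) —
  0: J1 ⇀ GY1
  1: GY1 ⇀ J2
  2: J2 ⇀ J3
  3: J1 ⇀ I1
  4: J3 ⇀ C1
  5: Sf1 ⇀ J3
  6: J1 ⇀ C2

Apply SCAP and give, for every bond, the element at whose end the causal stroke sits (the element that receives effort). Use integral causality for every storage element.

bond 0 →GY1
bond 1 →GY1
bond 2 →J2
bond 3 →I1
bond 4 →J3
bond 5 →Sf1
bond 6 →J1

#5 →Sf1  (Sf1: flow source, stroke at near end)
#3 →I1  (I1 outputs flow p/I1)
#4 →J3  (C1 outputs effort q/C1)
#2 →J2  (J3 effort already set via bond 4)
#1 →GY1  (closing 1-jn rule on J2)
#0 →GY1  (GY1 both-in/both-out from 1)
#6 →J1  (only one effort-in slot at J1)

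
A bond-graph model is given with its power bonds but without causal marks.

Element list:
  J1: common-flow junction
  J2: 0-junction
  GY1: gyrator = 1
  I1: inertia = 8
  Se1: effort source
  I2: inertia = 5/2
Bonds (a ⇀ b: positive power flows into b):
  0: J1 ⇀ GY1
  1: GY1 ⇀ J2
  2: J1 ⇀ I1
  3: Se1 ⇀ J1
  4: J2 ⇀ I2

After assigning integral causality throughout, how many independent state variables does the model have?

#3 →J1  (Se1 fixes effort; stroke away)
#2 →I1  (prefer integral on I1)
#0 →J1  (1-jn J1 has f-setter on 2)
#1 →J2  (GY GY1: same side as bond 0)
#4 →I2  (J2: bond 1 brought effort, rest push out)

2  (I1, I2 all integral)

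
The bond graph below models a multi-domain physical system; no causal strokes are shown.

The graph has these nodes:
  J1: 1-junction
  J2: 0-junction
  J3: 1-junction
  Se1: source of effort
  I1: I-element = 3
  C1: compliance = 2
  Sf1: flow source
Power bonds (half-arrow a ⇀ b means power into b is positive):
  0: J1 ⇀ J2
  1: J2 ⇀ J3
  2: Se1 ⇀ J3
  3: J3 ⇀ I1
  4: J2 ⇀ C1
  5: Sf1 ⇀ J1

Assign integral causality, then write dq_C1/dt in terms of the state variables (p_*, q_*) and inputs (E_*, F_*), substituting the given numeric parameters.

dq_C1/dt = F_Sf1 - p_I1/3

#2 →J3  (Se1 fixes effort; stroke away)
#5 →Sf1  (source Sf1 imposes f)
#0 →J1  (J1: bond 5 brought flow, rest push out)
#3 →I1  (prefer integral on I1)
#1 →J3  (1-jn J3 has f-setter on 3)
#4 →J2  (closing 0-jn rule on J2)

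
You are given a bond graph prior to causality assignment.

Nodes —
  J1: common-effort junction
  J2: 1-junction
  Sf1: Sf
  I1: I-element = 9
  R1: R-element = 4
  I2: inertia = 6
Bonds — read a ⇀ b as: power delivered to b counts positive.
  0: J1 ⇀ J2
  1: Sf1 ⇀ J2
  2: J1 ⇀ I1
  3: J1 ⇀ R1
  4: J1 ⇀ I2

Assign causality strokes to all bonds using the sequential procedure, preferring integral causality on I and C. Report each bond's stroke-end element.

b0 |J2
b1 |Sf1
b2 |I1
b3 |J1
b4 |I2

β1 →Sf1  (Sf1 (Sf) sets flow on bond)
β0 →J2  (J2: bond 1 brought flow, rest push out)
β2 →I1  (I1 integral (f out))
β4 →I2  (I2 outputs flow p/I2)
β3 →J1  (J1 needs exactly one e-in)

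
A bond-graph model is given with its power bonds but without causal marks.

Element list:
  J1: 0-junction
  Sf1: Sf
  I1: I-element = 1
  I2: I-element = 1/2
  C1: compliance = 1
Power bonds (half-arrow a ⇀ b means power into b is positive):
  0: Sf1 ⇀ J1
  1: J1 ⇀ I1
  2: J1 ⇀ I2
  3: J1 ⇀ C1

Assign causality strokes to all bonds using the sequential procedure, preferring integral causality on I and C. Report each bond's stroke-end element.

bond 0 →Sf1
bond 1 →I1
bond 2 →I2
bond 3 →J1

b0 stroke→Sf1  (Sf1 (Sf) sets flow on bond)
b1 stroke→I1  (I1 outputs flow p/I1)
b2 stroke→I2  (I2 integral (f out))
b3 stroke→J1  (J1 needs exactly one e-in)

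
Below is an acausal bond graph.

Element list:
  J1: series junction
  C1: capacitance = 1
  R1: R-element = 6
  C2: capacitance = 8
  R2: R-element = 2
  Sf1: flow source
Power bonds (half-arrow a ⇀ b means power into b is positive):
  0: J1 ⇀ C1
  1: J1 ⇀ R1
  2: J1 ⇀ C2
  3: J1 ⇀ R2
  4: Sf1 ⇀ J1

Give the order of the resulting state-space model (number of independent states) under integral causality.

bond 4 stroke at Sf1  (Sf1: flow source, stroke at near end)
bond 0 stroke at J1  (J1 flow already set via bond 4)
bond 1 stroke at J1  (1-jn J1 has f-setter on 4)
bond 2 stroke at J1  (J1 flow already set via bond 4)
bond 3 stroke at J1  (J1: bond 4 brought flow, rest push out)

2  (C1, C2 all integral)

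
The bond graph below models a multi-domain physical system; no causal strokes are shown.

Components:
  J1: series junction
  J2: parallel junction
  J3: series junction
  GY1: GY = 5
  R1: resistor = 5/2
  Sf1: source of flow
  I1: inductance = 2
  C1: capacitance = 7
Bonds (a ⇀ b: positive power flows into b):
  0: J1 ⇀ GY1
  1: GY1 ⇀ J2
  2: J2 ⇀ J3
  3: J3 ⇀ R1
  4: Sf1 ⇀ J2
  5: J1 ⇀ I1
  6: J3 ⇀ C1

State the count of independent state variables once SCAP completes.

#4 stroke→Sf1  (source Sf1 imposes f)
#5 stroke→I1  (I1 integral (f out))
#0 stroke→J1  (J1: bond 5 brought flow, rest push out)
#1 stroke→J2  (through GY1, causality inverts; strokes same side of GY1)
#2 stroke→J3  (J2 effort already set via bond 1)
#6 stroke→J3  (C1 outputs effort q/C1)
#3 stroke→R1  (only one flow-in slot at J3)

2  (C1, I1 all integral)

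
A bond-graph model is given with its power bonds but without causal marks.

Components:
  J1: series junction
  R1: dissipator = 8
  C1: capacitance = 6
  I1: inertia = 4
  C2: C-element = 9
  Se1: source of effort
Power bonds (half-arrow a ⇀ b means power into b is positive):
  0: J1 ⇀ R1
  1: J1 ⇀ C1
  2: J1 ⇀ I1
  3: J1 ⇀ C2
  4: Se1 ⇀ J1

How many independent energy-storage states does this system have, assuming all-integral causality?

bond 4 stroke→J1  (Se1: effort source, stroke at far end)
bond 1 stroke→J1  (C1 outputs effort q/C1)
bond 2 stroke→I1  (I1 integral (f out))
bond 0 stroke→J1  (1-jn J1 has f-setter on 2)
bond 3 stroke→J1  (1-jn J1 has f-setter on 2)

3  (C1, C2, I1 all integral)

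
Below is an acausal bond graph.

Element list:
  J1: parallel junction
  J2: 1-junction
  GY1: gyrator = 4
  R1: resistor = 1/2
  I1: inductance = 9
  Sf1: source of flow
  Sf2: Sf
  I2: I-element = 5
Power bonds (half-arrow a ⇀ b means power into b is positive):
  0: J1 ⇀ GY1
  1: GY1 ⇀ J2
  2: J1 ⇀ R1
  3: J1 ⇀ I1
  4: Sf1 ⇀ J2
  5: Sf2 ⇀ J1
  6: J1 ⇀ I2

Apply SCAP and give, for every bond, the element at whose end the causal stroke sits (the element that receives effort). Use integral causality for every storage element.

bond 4 stroke→Sf1  (source Sf1 imposes f)
bond 5 stroke→Sf2  (source Sf2 imposes f)
bond 1 stroke→J2  (J2: bond 4 brought flow, rest push out)
bond 0 stroke→J1  (GY1: gyrator matches bond 1)
bond 2 stroke→R1  (J1 effort already set via bond 0)
bond 3 stroke→I1  (J1 effort already set via bond 0)
bond 6 stroke→I2  (J1: bond 0 brought effort, rest push out)

β0 →J1
β1 →J2
β2 →R1
β3 →I1
β4 →Sf1
β5 →Sf2
β6 →I2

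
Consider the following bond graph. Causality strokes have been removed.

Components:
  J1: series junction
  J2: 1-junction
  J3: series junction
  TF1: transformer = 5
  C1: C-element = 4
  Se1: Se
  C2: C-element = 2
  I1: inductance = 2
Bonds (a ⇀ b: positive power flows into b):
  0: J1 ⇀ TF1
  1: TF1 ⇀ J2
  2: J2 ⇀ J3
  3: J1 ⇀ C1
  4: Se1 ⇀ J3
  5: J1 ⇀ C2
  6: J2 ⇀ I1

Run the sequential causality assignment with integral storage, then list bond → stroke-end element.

#0 →TF1
#1 →J2
#2 →J2
#3 →J1
#4 →J3
#5 →J1
#6 →I1

b4 →J3  (Se1 (Se) sets effort on bond)
b2 →J2  (only one flow-in slot at J3)
b3 →J1  (prefer integral on C1)
b5 →J1  (C2 outputs effort q/C2)
b0 →TF1  (closing 1-jn rule on J1)
b1 →J2  (through TF1, causality passes straight; one stroke at TF1)
b6 →I1  (J2: last free bond brings flow in)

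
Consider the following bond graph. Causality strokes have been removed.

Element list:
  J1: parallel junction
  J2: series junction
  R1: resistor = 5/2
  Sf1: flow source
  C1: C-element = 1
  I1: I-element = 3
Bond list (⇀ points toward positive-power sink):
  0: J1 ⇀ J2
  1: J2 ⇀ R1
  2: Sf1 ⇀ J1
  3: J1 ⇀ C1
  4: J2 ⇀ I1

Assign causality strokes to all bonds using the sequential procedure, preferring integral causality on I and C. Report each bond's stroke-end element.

bond 2 →Sf1  (source Sf1 imposes f)
bond 3 →J1  (C1: C, integral causality)
bond 0 →J2  (0-jn J1 has e-setter on 3)
bond 4 →I1  (I1: I, integral causality)
bond 1 →J2  (common-f at J2 fixed by 4)

bond 0 |J2
bond 1 |J2
bond 2 |Sf1
bond 3 |J1
bond 4 |I1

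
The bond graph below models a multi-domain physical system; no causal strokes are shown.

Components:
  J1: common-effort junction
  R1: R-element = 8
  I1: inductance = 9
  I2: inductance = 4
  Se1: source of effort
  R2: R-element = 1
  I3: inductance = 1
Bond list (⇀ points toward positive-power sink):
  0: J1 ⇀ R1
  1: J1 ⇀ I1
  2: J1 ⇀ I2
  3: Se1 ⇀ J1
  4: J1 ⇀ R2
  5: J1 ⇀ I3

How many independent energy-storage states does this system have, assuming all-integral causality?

bond 3 stroke at J1  (source Se1 imposes e)
bond 0 stroke at R1  (0-jn J1 has e-setter on 3)
bond 1 stroke at I1  (0-jn J1 has e-setter on 3)
bond 2 stroke at I2  (0-jn J1 has e-setter on 3)
bond 4 stroke at R2  (0-jn J1 has e-setter on 3)
bond 5 stroke at I3  (J1: bond 3 brought effort, rest push out)

3  (I1, I2, I3 all integral)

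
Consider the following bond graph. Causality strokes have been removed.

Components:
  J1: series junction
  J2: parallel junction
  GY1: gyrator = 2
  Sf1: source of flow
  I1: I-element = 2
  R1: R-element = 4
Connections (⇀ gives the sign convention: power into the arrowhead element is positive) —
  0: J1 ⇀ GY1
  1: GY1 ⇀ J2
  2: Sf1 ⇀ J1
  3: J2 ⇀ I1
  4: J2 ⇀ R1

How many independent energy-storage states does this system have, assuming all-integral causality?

1  (I1 all integral)

β2 stroke at Sf1  (Sf1 (Sf) sets flow on bond)
β0 stroke at J1  (1-jn J1 has f-setter on 2)
β1 stroke at J2  (GY GY1: same side as bond 0)
β3 stroke at I1  (J2: bond 1 brought effort, rest push out)
β4 stroke at R1  (J2: bond 1 brought effort, rest push out)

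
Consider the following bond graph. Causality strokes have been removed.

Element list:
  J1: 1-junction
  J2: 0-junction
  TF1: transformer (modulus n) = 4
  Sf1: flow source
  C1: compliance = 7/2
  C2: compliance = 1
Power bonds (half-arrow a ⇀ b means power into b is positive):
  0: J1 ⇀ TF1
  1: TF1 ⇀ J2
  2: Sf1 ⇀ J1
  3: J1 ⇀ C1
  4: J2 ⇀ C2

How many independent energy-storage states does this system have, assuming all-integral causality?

2  (C1, C2 all integral)

β2 |Sf1  (Sf1 (Sf) sets flow on bond)
β0 |J1  (1-jn J1 has f-setter on 2)
β3 |J1  (common-f at J1 fixed by 2)
β1 |TF1  (through TF1, causality passes straight; one stroke at TF1)
β4 |J2  (closing 0-jn rule on J2)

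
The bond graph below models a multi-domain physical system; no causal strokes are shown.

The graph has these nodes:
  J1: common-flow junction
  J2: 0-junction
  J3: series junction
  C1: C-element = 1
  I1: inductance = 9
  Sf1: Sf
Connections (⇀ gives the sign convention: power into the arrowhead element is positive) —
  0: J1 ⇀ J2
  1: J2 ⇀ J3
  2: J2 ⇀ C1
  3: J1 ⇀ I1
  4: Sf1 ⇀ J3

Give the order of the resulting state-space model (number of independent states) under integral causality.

2  (C1, I1 all integral)

#4 stroke→Sf1  (source Sf1 imposes f)
#1 stroke→J3  (1-jn J3 has f-setter on 4)
#2 stroke→J2  (prefer integral on C1)
#0 stroke→J1  (common-e at J2 fixed by 2)
#3 stroke→I1  (J1: last free bond brings flow in)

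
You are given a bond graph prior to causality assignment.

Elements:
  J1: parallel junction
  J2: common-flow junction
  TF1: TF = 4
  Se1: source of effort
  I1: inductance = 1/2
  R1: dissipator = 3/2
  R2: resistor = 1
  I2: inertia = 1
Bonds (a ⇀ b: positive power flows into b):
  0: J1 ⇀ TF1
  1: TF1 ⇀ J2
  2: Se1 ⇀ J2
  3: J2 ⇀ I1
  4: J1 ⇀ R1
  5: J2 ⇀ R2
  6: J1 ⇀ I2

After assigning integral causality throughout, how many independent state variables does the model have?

2  (I1, I2 all integral)

β2 stroke at J2  (Se1 (Se) sets effort on bond)
β3 stroke at I1  (prefer integral on I1)
β1 stroke at J2  (J2: bond 3 brought flow, rest push out)
β5 stroke at J2  (common-f at J2 fixed by 3)
β0 stroke at TF1  (through TF1, causality passes straight; one stroke at TF1)
β6 stroke at I2  (I2 integral (f out))
β4 stroke at J1  (only one effort-in slot at J1)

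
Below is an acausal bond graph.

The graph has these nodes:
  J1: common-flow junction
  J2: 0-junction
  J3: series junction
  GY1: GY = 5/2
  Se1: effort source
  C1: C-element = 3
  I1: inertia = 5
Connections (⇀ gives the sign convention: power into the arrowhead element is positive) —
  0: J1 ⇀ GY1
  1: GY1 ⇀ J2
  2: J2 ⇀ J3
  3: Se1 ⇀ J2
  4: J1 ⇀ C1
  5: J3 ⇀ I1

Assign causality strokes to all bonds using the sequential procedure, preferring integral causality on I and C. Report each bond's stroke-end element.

β0 |GY1
β1 |GY1
β2 |J3
β3 |J2
β4 |J1
β5 |I1

bond 3 stroke→J2  (Se1: effort source, stroke at far end)
bond 1 stroke→GY1  (J2: bond 3 brought effort, rest push out)
bond 2 stroke→J3  (common-e at J2 fixed by 3)
bond 5 stroke→I1  (only one flow-in slot at J3)
bond 0 stroke→GY1  (through GY1, causality inverts; strokes same side of GY1)
bond 4 stroke→J1  (J1 flow already set via bond 0)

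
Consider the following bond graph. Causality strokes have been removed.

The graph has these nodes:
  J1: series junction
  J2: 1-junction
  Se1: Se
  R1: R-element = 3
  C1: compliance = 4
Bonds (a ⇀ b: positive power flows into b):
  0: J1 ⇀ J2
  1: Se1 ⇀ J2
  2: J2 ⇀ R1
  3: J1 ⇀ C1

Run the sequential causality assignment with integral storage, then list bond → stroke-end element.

#0 →J2
#1 →J2
#2 →R1
#3 →J1

b1 stroke at J2  (Se1 fixes effort; stroke away)
b3 stroke at J1  (C1 outputs effort q/C1)
b0 stroke at J2  (closing 1-jn rule on J1)
b2 stroke at R1  (only one flow-in slot at J2)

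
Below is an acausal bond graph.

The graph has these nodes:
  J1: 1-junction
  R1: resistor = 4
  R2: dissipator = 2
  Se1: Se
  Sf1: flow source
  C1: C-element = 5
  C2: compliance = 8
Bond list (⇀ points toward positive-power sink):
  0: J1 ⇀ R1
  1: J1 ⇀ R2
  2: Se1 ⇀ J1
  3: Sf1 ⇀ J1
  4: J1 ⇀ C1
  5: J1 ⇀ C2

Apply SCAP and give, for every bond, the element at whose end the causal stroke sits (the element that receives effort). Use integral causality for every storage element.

#0 stroke→J1
#1 stroke→J1
#2 stroke→J1
#3 stroke→Sf1
#4 stroke→J1
#5 stroke→J1

β2 stroke at J1  (Se1 fixes effort; stroke away)
β3 stroke at Sf1  (Sf1 fixes flow; stroke at Sf1)
β0 stroke at J1  (J1 flow already set via bond 3)
β1 stroke at J1  (1-jn J1 has f-setter on 3)
β4 stroke at J1  (common-f at J1 fixed by 3)
β5 stroke at J1  (J1 flow already set via bond 3)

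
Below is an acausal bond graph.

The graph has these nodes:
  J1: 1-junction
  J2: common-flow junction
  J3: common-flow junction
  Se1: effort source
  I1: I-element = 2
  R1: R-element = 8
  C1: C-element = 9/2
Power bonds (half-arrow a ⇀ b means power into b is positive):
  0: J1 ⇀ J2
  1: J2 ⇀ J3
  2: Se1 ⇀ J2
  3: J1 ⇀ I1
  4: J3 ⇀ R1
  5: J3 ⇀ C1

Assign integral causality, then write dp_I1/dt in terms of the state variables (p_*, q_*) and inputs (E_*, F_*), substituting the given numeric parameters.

β2 stroke at J2  (Se1: effort source, stroke at far end)
β3 stroke at I1  (I1 outputs flow p/I1)
β0 stroke at J1  (J1: bond 3 brought flow, rest push out)
β1 stroke at J2  (common-f at J2 fixed by 0)
β4 stroke at J3  (1-jn J3 has f-setter on 1)
β5 stroke at J3  (J3 flow already set via bond 1)

dp_I1/dt = E_Se1 - 4*p_I1 - 2*q_C1/9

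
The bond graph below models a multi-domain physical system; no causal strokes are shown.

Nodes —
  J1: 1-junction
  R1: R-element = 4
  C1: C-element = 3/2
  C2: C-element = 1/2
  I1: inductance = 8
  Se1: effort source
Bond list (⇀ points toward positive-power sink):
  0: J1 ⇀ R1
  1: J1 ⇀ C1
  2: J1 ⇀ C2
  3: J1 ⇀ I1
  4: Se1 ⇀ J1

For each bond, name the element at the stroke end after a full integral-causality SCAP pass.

bond 0 stroke→J1
bond 1 stroke→J1
bond 2 stroke→J1
bond 3 stroke→I1
bond 4 stroke→J1

b4 stroke→J1  (Se1 (Se) sets effort on bond)
b1 stroke→J1  (prefer integral on C1)
b2 stroke→J1  (prefer integral on C2)
b3 stroke→I1  (prefer integral on I1)
b0 stroke→J1  (J1 flow already set via bond 3)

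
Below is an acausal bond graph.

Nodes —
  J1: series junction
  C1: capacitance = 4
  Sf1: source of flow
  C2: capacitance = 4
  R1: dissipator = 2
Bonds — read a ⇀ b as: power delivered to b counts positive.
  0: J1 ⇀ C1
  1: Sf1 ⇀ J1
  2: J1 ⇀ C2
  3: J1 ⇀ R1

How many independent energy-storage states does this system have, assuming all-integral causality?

#1 |Sf1  (Sf1 (Sf) sets flow on bond)
#0 |J1  (J1 flow already set via bond 1)
#2 |J1  (J1: bond 1 brought flow, rest push out)
#3 |J1  (J1: bond 1 brought flow, rest push out)

2  (C1, C2 all integral)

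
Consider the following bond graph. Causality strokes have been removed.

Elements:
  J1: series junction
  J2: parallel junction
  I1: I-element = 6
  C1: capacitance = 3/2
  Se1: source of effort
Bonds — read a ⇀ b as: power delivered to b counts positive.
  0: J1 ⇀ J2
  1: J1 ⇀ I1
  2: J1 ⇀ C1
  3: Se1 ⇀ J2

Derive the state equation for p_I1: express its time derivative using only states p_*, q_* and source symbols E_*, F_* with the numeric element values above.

dp_I1/dt = -E_Se1 - 2*q_C1/3

#3 stroke at J2  (Se1 fixes effort; stroke away)
#0 stroke at J1  (J2: bond 3 brought effort, rest push out)
#1 stroke at I1  (prefer integral on I1)
#2 stroke at J1  (common-f at J1 fixed by 1)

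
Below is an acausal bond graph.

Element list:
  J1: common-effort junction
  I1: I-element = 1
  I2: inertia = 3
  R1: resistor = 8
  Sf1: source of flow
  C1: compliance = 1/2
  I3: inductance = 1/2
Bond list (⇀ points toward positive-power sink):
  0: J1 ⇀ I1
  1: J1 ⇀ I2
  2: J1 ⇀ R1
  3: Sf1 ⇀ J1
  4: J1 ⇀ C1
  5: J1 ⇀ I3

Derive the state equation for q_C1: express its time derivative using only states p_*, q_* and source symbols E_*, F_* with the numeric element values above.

b3 →Sf1  (Sf1 fixes flow; stroke at Sf1)
b0 →I1  (I1 integral (f out))
b1 →I2  (prefer integral on I2)
b4 →J1  (C1: C, integral causality)
b2 →R1  (common-e at J1 fixed by 4)
b5 →I3  (common-e at J1 fixed by 4)

dq_C1/dt = F_Sf1 - p_I1 - p_I2/3 - 2*p_I3 - q_C1/4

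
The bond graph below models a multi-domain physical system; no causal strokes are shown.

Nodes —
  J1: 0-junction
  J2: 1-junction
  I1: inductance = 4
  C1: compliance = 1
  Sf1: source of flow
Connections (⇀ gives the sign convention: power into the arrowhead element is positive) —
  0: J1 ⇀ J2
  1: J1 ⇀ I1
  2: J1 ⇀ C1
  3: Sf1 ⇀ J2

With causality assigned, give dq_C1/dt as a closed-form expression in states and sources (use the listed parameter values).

bond 3 |Sf1  (Sf1: flow source, stroke at near end)
bond 0 |J2  (J2: bond 3 brought flow, rest push out)
bond 1 |I1  (I1 outputs flow p/I1)
bond 2 |J1  (J1 needs exactly one e-in)

dq_C1/dt = -F_Sf1 - p_I1/4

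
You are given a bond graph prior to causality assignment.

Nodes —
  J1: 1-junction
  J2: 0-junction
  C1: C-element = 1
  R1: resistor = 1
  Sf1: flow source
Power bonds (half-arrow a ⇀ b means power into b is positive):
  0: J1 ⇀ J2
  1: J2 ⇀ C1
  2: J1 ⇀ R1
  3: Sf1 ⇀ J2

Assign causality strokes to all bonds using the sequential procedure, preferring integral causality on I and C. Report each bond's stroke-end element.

#0 stroke at J1
#1 stroke at J2
#2 stroke at R1
#3 stroke at Sf1

β3 stroke→Sf1  (Sf1 fixes flow; stroke at Sf1)
β1 stroke→J2  (C1: C, integral causality)
β0 stroke→J1  (common-e at J2 fixed by 1)
β2 stroke→R1  (J1: last free bond brings flow in)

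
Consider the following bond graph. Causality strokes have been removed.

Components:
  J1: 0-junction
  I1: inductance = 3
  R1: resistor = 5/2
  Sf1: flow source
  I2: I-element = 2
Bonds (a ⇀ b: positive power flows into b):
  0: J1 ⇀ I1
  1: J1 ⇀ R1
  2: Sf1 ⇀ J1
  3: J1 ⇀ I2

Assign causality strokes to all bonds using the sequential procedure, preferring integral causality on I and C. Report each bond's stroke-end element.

bond 2 stroke→Sf1  (Sf1 fixes flow; stroke at Sf1)
bond 0 stroke→I1  (I1: I, integral causality)
bond 3 stroke→I2  (I2: I, integral causality)
bond 1 stroke→J1  (J1: last free bond brings effort in)

b0 →I1
b1 →J1
b2 →Sf1
b3 →I2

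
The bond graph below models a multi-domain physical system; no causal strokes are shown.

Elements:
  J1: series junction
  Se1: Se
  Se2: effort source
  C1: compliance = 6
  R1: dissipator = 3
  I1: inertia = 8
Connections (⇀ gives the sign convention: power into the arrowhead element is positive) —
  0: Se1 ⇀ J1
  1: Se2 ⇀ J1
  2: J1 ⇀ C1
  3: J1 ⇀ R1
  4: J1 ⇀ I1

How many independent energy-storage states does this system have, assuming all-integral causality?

2  (C1, I1 all integral)

#0 stroke at J1  (Se1 fixes effort; stroke away)
#1 stroke at J1  (Se2: effort source, stroke at far end)
#2 stroke at J1  (C1 integral (e out))
#4 stroke at I1  (I1: I, integral causality)
#3 stroke at J1  (1-jn J1 has f-setter on 4)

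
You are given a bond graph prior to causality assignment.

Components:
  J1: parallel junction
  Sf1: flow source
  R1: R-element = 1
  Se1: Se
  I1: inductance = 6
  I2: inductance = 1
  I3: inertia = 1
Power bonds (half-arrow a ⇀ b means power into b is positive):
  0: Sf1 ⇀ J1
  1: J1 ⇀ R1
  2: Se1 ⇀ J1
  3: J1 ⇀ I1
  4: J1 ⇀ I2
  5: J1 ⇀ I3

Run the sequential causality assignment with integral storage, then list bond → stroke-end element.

#0 stroke→Sf1  (Sf1 (Sf) sets flow on bond)
#2 stroke→J1  (Se1: effort source, stroke at far end)
#1 stroke→R1  (J1 effort already set via bond 2)
#3 stroke→I1  (common-e at J1 fixed by 2)
#4 stroke→I2  (common-e at J1 fixed by 2)
#5 stroke→I3  (J1 effort already set via bond 2)

b0 →Sf1
b1 →R1
b2 →J1
b3 →I1
b4 →I2
b5 →I3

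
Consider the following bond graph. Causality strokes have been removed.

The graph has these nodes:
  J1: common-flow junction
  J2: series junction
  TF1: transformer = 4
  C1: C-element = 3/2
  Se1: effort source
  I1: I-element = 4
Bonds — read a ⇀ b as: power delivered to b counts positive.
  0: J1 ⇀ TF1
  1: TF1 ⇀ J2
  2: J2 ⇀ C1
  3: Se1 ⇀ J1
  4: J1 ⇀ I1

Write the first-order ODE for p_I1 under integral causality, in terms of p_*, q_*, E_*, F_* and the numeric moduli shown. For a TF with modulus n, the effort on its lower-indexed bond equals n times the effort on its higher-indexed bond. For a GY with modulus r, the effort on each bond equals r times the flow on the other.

dp_I1/dt = E_Se1 - 8*q_C1/3

β3 stroke at J1  (Se1 (Se) sets effort on bond)
β2 stroke at J2  (C1 integral (e out))
β1 stroke at TF1  (only one flow-in slot at J2)
β0 stroke at J1  (TF1 one-in-one-out from 1)
β4 stroke at I1  (J1 needs exactly one f-in)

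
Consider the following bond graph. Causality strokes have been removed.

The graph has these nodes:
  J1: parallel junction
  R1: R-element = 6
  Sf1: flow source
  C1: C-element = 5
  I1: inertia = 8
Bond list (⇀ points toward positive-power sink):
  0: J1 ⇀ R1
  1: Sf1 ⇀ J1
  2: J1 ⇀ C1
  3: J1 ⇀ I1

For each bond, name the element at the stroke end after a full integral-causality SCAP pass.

β0 stroke at R1
β1 stroke at Sf1
β2 stroke at J1
β3 stroke at I1

b1 →Sf1  (Sf1 fixes flow; stroke at Sf1)
b2 →J1  (prefer integral on C1)
b0 →R1  (J1: bond 2 brought effort, rest push out)
b3 →I1  (J1: bond 2 brought effort, rest push out)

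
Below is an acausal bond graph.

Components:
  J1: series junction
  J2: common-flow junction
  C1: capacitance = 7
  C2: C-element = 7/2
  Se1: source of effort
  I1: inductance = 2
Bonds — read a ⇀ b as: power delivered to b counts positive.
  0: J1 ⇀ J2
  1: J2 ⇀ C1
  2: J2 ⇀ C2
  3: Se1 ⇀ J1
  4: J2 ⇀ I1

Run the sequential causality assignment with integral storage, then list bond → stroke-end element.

β3 stroke at J1  (Se1 fixes effort; stroke away)
β0 stroke at J2  (J1 needs exactly one f-in)
β1 stroke at J2  (C1 integral (e out))
β2 stroke at J2  (prefer integral on C2)
β4 stroke at I1  (J2: last free bond brings flow in)

#0 →J2
#1 →J2
#2 →J2
#3 →J1
#4 →I1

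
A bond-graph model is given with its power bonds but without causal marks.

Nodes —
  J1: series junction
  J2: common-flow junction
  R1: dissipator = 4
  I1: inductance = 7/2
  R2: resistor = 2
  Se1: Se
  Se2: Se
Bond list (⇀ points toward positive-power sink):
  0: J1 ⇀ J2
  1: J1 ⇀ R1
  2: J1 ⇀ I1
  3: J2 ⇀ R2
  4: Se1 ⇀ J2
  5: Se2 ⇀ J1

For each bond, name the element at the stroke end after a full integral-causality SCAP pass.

#4 stroke→J2  (Se1 fixes effort; stroke away)
#5 stroke→J1  (source Se2 imposes e)
#2 stroke→I1  (I1 integral (f out))
#0 stroke→J1  (common-f at J1 fixed by 2)
#1 stroke→J1  (J1 flow already set via bond 2)
#3 stroke→J2  (common-f at J2 fixed by 0)

β0 stroke→J1
β1 stroke→J1
β2 stroke→I1
β3 stroke→J2
β4 stroke→J2
β5 stroke→J1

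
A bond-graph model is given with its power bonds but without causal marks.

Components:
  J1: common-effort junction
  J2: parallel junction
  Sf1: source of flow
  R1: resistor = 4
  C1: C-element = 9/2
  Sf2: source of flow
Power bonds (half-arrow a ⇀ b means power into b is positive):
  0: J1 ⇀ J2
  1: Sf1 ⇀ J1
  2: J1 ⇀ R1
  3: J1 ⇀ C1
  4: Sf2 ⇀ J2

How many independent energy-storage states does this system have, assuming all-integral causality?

β1 |Sf1  (Sf1: flow source, stroke at near end)
β4 |Sf2  (Sf2: flow source, stroke at near end)
β0 |J2  (only one effort-in slot at J2)
β3 |J1  (prefer integral on C1)
β2 |R1  (J1 effort already set via bond 3)

1  (C1 all integral)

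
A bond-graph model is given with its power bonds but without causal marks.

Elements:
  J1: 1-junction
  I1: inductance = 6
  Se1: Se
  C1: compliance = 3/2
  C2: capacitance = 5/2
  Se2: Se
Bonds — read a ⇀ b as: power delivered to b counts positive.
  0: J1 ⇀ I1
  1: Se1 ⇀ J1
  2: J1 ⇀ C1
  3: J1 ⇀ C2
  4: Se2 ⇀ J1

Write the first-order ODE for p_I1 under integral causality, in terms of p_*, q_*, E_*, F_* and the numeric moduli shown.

dp_I1/dt = E_Se1 + E_Se2 - 2*q_C1/3 - 2*q_C2/5

bond 1 |J1  (Se1 fixes effort; stroke away)
bond 4 |J1  (Se2: effort source, stroke at far end)
bond 0 |I1  (I1 integral (f out))
bond 2 |J1  (common-f at J1 fixed by 0)
bond 3 |J1  (common-f at J1 fixed by 0)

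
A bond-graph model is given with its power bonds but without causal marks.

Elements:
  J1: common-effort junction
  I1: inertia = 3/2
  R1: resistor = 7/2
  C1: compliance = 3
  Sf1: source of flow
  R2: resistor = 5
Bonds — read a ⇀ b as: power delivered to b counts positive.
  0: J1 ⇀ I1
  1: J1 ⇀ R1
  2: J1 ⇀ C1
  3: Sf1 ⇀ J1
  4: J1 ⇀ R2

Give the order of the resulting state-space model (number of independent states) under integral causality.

2  (C1, I1 all integral)

b3 stroke→Sf1  (Sf1 fixes flow; stroke at Sf1)
b0 stroke→I1  (prefer integral on I1)
b2 stroke→J1  (C1 integral (e out))
b1 stroke→R1  (J1: bond 2 brought effort, rest push out)
b4 stroke→R2  (0-jn J1 has e-setter on 2)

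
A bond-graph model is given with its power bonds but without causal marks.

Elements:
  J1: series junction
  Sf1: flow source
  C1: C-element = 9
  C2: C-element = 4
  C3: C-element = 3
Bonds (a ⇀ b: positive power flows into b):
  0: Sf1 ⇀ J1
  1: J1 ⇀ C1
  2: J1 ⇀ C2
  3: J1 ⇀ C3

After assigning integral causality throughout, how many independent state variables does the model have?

b0 stroke→Sf1  (source Sf1 imposes f)
b1 stroke→J1  (J1 flow already set via bond 0)
b2 stroke→J1  (J1: bond 0 brought flow, rest push out)
b3 stroke→J1  (J1 flow already set via bond 0)

3  (C1, C2, C3 all integral)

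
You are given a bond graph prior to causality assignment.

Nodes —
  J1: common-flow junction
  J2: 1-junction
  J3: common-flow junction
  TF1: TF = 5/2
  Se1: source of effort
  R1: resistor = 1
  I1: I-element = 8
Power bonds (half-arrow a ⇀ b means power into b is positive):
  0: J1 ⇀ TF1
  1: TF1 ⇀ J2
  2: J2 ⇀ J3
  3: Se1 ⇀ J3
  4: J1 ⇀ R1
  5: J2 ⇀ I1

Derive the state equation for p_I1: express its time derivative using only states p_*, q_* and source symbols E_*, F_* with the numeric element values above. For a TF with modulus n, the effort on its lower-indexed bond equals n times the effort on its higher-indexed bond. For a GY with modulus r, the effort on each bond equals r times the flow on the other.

#3 stroke at J3  (source Se1 imposes e)
#2 stroke at J2  (closing 1-jn rule on J3)
#5 stroke at I1  (I1 outputs flow p/I1)
#1 stroke at J2  (J2 flow already set via bond 5)
#0 stroke at TF1  (TF1 one-in-one-out from 1)
#4 stroke at J1  (common-f at J1 fixed by 0)

dp_I1/dt = E_Se1 - p_I1/50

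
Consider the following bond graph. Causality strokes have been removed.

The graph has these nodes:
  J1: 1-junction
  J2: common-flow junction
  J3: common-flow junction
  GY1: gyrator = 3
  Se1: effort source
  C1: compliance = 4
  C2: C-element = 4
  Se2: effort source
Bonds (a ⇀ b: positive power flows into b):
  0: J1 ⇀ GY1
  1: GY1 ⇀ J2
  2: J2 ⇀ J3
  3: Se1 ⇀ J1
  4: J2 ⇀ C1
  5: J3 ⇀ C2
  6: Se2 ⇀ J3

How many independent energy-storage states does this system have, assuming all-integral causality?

2  (C1, C2 all integral)

b3 →J1  (source Se1 imposes e)
b6 →J3  (Se2 (Se) sets effort on bond)
b0 →GY1  (J1: last free bond brings flow in)
b1 →GY1  (GY1: gyrator matches bond 0)
b2 →J2  (common-f at J2 fixed by 1)
b4 →J2  (J2: bond 1 brought flow, rest push out)
b5 →J3  (J3: bond 2 brought flow, rest push out)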